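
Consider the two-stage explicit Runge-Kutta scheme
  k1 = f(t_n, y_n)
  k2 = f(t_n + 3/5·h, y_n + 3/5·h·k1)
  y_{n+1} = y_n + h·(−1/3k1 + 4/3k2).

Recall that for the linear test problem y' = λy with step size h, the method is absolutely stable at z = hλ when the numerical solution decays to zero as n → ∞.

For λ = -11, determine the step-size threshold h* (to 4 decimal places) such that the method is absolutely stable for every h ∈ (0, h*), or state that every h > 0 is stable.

Set f=λy, z=hλ:
  k1=λy_n ⇒ h·k1=z·y_n;  k2=λ(1+3/5z)y_n ⇒ h·k2=z(1+3/5z)y_n
  y_{n+1}/y_n = 1 − 1/3z + 4/3z(1+3/5z) = 1 + z + 4/5z²
  ⇒ R(z) = 1 + z + 4/5z².

Need |R(x)|<1, x<0.
x=-1.43: |R|=1.2059
R=1: x+4/5x²=0 ⇒ x=−5/4=-1.2500; min R=1−1/(4·4/5)=0.6875>−1
Confirm numerically:
  x=-1.216: |R|=0.96692 <1
  x=-1.175: |R|=0.92950 <1
  x=-0.740: |R|=0.69808 <1
  x=-1.707: |R|=1.62408 >1
  x=-1.601: |R|=1.44956 >1
  x=-1.493: |R|=1.29024 >1
Stable set (-1.2500, 0).

(-1.2500,0); λ=-11 ⇒ h* = (5/4)/11 = 0.1136.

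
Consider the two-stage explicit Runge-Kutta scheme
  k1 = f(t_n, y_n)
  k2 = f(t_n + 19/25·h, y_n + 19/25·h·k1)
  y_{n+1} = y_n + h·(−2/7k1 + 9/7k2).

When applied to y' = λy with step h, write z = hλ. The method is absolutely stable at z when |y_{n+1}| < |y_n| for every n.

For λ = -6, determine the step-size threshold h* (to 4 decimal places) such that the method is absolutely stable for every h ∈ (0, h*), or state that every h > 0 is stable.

(-1.0234,0); λ=-6 ⇒ h* = (175/171)/6 = 0.1706.

Set f=λy, z=hλ:
  k1=λy_n ⇒ h·k1=z·y_n;  k2=λ(1+19/25z)y_n ⇒ h·k2=z(1+19/25z)y_n
  y_{n+1}/y_n = 1 − 2/7z + 9/7z(1+19/25z) = 1 + z + 171/175z²
  R(z) = 1 + z + 171/175z².

Need |R(x)|<1, x<0.
x=-1.21: |R|=1.2206
R=1: x+171/175x²=0 ⇒ x=−175/171=-1.0234; min R=1−1/(4·171/175)=0.7442>−1
Confirm numerically:
  x=-0.759: |R|=0.80391 <1
  x=-0.695: |R|=0.77698 <1
  x=-0.576: |R|=0.74819 <1
  x=-1.502: |R|=1.70244 >1
  x=-1.288: |R|=1.33303 >1
  x=-1.155: |R|=1.14853 >1
So |R|<1 on (-1.0234, 0).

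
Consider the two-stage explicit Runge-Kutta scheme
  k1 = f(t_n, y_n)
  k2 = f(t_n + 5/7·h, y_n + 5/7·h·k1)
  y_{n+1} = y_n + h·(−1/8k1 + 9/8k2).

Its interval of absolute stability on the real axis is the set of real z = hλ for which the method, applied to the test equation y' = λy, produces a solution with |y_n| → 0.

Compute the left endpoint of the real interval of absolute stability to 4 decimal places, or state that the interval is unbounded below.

z* = -1.2444.

Set f=λy, z=hλ:
  k1=λy_n ⇒ h·k1=z·y_n;  k2=λ(1+5/7z)y_n ⇒ h·k2=z(1+5/7z)y_n
  y_{n+1}/y_n = 1 − 1/8z + 9/8z(1+5/7z) = 1 + z + 45/56z²
  Hence R(z) = 1 + z + 45/56z².

Solve |R(x)|<1 on ℝ⁻.
x=-1.07: |R|=0.8500
R=1: x+45/56x²=0 ⇒ x=−56/45=-1.2444; min R=1−1/(4·45/56)=0.6889>−1
Confirm numerically:
  x=-1.088: |R|=0.86322 <1
  x=-0.890: |R|=0.74651 <1
  x=-0.666: |R|=0.69043 <1
  x=-0.633: |R|=0.68898 <1
  x=-1.616: |R|=1.48249 >1
  x=-1.523: |R|=1.34091 >1
  x=-1.450: |R|=1.23951 >1
So |R|<1 on (-1.2444, 0).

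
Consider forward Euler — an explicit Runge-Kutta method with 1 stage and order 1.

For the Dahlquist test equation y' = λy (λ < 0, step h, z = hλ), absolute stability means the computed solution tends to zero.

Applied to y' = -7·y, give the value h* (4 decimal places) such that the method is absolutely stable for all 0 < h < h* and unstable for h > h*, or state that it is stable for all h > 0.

(-2.0000,0); λ=-7 ⇒ h* = 0.2857.

Test eqn y'=λy, z=hλ:
  order 1, 1-stage ⇒ R(z)=1+z
  (e.g. R(-1)=0.00000, |R|=0.00000)

Need |R(x)|<1, x<0.
x=-1: |R|=0.0000
|R(-1.56)|=0.5600 |R(-1.36)|=0.3600 |R(-0.83)|=0.1700
Bisect:
  x_lo=-2.4042 |R|=1.4042  x_hi=-0.2063 |R|=0.7937
  mid=-1.30526 |R|=0.30526 →hi
  mid=-1.85473 |R|=0.85473 →hi
  mid=-2.12947 |R|=1.12947 →lo
  mid=-1.99210 |R|=0.99210 →hi
  mid=-2.06078 |R|=1.06078 →lo
  mid=-2.02644 |R|=1.02644 →lo
  mid=-2.00927 |R|=1.00927 →lo
  mid=-2.00068 |R|=1.00068 →lo
  mid=-1.99639 |R|=0.99639 →hi
  mid=-1.99854 |R|=0.99854 →hi
  ...
  [-2.00001,-1.99988] ⇒ x*=-2.0000
Stable set (-2.0000, 0).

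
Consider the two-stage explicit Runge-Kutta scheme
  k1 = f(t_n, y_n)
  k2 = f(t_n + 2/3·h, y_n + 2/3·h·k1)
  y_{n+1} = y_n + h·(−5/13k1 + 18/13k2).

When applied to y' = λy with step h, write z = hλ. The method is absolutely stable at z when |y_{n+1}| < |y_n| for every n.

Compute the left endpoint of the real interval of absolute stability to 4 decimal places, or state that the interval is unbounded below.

left endpoint -1.0833.

With y'=λy (z=hλ):
  k1=λy_n ⇒ h·k1=z·y_n;  k2=λ(1+2/3z)y_n ⇒ h·k2=z(1+2/3z)y_n
  y_{n+1}/y_n = 1 − 5/13z + 18/13z(1+2/3z) = 1 + z + 12/13z²
  Hence R(z) = 1 + z + 12/13z².

Find x<0 with |R(x)|<1.
x=-1.08: |R|=0.9967
R=1: x+12/13x²=0 ⇒ x=−13/12=-1.0833; min R=1−1/(4·12/13)=0.7292>−1
Confirm numerically:
  x=-1.034: |R|=0.95291 <1
  x=-0.698: |R|=0.75173 <1
  x=-0.536: |R|=0.72920 <1
  x=-0.484: |R|=0.73224 <1
  x=-1.332: |R|=1.30575 >1
  x=-1.281: |R|=1.23373 >1
Interval (-1.0833, 0).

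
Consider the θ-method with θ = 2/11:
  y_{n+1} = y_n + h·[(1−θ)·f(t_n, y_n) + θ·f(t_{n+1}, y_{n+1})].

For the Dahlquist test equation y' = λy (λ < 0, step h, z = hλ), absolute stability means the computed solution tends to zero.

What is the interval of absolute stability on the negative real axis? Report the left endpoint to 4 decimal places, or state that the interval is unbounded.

z∈(-3.1429,0).

With y'=λy (z=hλ):
  y_{n+1} = y_n + z·[9/11·y_n + 2/11·y_{n+1}] ⇒ (1 − 2/11z)y_{n+1} = (1 + 9/11z)y_n
  ⇒ R(z) = (1 + 9/11z)/(1 − 2/11z).

Find x<0 with |R(x)|<1.
x=-0.99: |R|=0.1610
R=−1: 1+9/11x = −1+2/11x ⇒ -7/11x=2 ⇒ x=2/(-7/11)=-3.1429
Confirm numerically:
  x=-2.727: |R|=0.82308 <1
  x=-2.604: |R|=0.76728 <1
  x=-2.425: |R|=0.68297 <1
  x=-2.315: |R|=0.62924 <1
  x=-3.683: |R|=1.20587 >1
  x=-3.390: |R|=1.09730 >1
  x=-3.310: |R|=1.06640 >1
Interval (-3.1429, 0).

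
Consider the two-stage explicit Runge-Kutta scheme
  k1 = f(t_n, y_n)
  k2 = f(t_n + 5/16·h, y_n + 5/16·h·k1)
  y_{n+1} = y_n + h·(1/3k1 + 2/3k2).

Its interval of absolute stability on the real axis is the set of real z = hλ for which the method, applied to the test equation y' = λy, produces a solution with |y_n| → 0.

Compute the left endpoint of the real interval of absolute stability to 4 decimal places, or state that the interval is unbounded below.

On y'=λy, z=hλ:
  k1=λy_n ⇒ h·k1=z·y_n;  k2=λ(1+5/16z)y_n ⇒ h·k2=z(1+5/16z)y_n
  y_{n+1}/y_n = 1 + 1/3z + 2/3z(1+5/16z) = 1 + z + 5/24z²
  so R(z) = 1 + z + 5/24z².

Need |R(x)|<1, x<0.
x=-1.02: |R|=0.1967
R=1: x+5/24x²=0 ⇒ x=−24/5=-4.8000; min R=1−1/(4·5/24)=-0.2000>−1
Confirm numerically:
  x=-4.231: |R|=0.49845 <1
  x=-2.782: |R|=0.16960 <1
  x=-2.778: |R|=0.17023 <1
  x=-2.578: |R|=0.19340 <1
  x=-5.350: |R|=1.61302 >1
  x=-4.930: |R|=1.13352 >1
Interval (-4.8000, 0).

z* = -4.8000.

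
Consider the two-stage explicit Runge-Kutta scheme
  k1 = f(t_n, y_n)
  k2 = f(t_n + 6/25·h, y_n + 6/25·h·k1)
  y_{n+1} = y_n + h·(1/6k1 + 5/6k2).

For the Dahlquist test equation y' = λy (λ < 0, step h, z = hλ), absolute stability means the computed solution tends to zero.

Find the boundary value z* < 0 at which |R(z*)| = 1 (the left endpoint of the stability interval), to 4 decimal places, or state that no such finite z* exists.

Test eqn y'=λy, z=hλ:
  k1=λy_n ⇒ h·k1=z·y_n;  k2=λ(1+6/25z)y_n ⇒ h·k2=z(1+6/25z)y_n
  y_{n+1}/y_n = 1 + 1/6z + 5/6z(1+6/25z) = 1 + z + 1/5z²
  Hence R(z) = 1 + z + 1/5z².

Solve |R(x)|<1 on ℝ⁻.
x=-0.81: |R|=0.3212
R=1: x+1/5x²=0 ⇒ x=−5=-5.0000; min R=1−1/(4·1/5)=-0.2500>−1
Confirm numerically:
  x=-3.817: |R|=0.09690 <1
  x=-3.433: |R|=0.07590 <1
  x=-2.435: |R|=0.24915 <1
  x=-2.066: |R|=0.21233 <1
  x=-5.577: |R|=1.64359 >1
  x=-5.119: |R|=1.12183 >1
So |R|<1 on (-5.0000, 0).

z* = -5.0000.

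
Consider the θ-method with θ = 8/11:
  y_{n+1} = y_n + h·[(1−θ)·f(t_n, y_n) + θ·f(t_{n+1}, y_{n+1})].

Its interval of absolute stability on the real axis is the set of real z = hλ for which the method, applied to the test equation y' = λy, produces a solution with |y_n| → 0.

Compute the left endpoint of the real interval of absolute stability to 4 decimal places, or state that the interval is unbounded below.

(−∞, 0) — no finite endpoint.

With y'=λy (z=hλ):
  y_{n+1} = y_n + z·[3/11·y_n + 8/11·y_{n+1}] ⇒ (1 − 8/11z)y_{n+1} = (1 + 3/11z)y_n
  ⇒ R(z) = (1 + 3/11z)/(1 − 8/11z).

Boundary: |R(x)|=1, x<0.
x=-0.59: |R|=0.5872
x=-2: |R|=0.1852
x=-10: |R|=0.2088
x=-100: |R|=0.3564
θ=8/11≥1/2 ⇒ |1+3/11x|<|1−8/11x| ∀x<0 ⇒ interval (−∞,0).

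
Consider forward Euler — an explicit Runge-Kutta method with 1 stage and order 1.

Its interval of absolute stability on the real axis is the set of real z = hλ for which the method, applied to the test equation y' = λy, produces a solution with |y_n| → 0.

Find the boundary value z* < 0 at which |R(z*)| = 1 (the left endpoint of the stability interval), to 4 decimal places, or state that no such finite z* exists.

left endpoint -2.0000.

Set f=λy, z=hλ:
  order 1, 1-stage ⇒ R(z)=1+z
  (e.g. R(-0.89)=0.11000, |R|=0.11000)

Solve |R(x)|<1 on ℝ⁻.
x=-0.89: |R|=0.1100
|R(-1.46)|=0.4600 |R(-1.38)|=0.3800 |R(-1.3)|=0.3000
Bisect:
  x_lo=-2.3181 |R|=1.3181  x_hi=-0.2375 |R|=0.7625
  mid=-1.27778 |R|=0.27778 →hi
  mid=-1.79793 |R|=0.79793 →hi
  mid=-2.05801 |R|=1.05801 →lo
  mid=-1.92797 |R|=0.92797 →hi
  mid=-1.99299 |R|=0.99299 →hi
  mid=-2.02550 |R|=1.02550 →lo
  mid=-2.00925 |R|=1.00925 →lo
  mid=-2.00112 |R|=1.00112 →lo
  ...
  [-2.00010,-1.99998] ⇒ x*=-2.0000
Interval (-2.0000, 0).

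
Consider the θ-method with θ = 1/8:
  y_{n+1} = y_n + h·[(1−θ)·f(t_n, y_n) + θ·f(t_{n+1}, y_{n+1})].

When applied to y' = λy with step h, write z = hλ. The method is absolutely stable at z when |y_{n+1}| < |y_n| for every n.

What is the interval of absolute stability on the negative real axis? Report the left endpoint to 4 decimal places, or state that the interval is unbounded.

Set f=λy, z=hλ:
  y_{n+1} = y_n + z·[7/8·y_n + 1/8·y_{n+1}] ⇒ (1 − 1/8z)y_{n+1} = (1 + 7/8z)y_n
  Hence R(z) = (1 + 7/8z)/(1 − 1/8z).

Boundary: |R(x)|=1, x<0.
x=-1.43: |R|=0.2131
R=−1: 1+7/8x = −1+1/8x ⇒ -3/4x=2 ⇒ x=2/(-3/4)=-2.6667
Confirm numerically:
  x=-1.758: |R|=0.44128 <1
  x=-1.291: |R|=0.11161 <1
  x=-1.105: |R|=0.02910 <1
  x=-3.087: |R|=1.22747 >1
  x=-3.033: |R|=1.19922 >1
So |R|<1 on (-2.6667, 0).

(-2.6667, 0).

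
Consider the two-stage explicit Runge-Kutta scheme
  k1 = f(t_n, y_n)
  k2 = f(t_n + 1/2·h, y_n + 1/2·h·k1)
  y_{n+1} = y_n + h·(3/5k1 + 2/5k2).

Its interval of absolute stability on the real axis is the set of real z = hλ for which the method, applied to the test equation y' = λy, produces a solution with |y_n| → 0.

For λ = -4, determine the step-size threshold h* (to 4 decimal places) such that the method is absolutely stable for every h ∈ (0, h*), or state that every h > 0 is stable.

Set f=λy, z=hλ:
  k1=λy_n ⇒ h·k1=z·y_n;  k2=λ(1+1/2z)y_n ⇒ h·k2=z(1+1/2z)y_n
  y_{n+1}/y_n = 1 + 3/5z + 2/5z(1+1/2z) = 1 + z + 1/5z²
  R(z) = 1 + z + 1/5z².

Boundary: |R(x)|=1, x<0.
x=-1.49: |R|=0.0460
R=1: x+1/5x²=0 ⇒ x=−5=-5.0000; min R=1−1/(4·1/5)=-0.2500>−1
Confirm numerically:
  x=-4.509: |R|=0.55722 <1
  x=-3.337: |R|=0.10989 <1
  x=-2.578: |R|=0.24878 <1
  x=-2.481: |R|=0.24993 <1
  x=-5.578: |R|=1.64482 >1
  x=-5.402: |R|=1.43432 >1
  x=-5.103: |R|=1.10512 >1
Stable set (-5.0000, 0).

(-5.0000,0); λ=-4 ⇒ h* = (5)/4 = 1.2500.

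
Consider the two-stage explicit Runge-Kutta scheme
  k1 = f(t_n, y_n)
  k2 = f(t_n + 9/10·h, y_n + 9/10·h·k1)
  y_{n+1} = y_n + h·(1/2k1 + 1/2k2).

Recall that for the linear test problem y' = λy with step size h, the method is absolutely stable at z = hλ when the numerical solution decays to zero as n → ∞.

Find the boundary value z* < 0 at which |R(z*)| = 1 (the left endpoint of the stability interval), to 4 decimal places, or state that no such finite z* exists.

z* = -2.2222.

Set f=λy, z=hλ:
  k1=λy_n ⇒ h·k1=z·y_n;  k2=λ(1+9/10z)y_n ⇒ h·k2=z(1+9/10z)y_n
  y_{n+1}/y_n = 1 + 1/2z + 1/2z(1+9/10z) = 1 + z + 9/20z²
  so R(z) = 1 + z + 9/20z².

Boundary: |R(x)|=1, x<0.
x=-1.59: |R|=0.5476
R=1: x+9/20x²=0 ⇒ x=−20/9=-2.2222; min R=1−1/(4·9/20)=0.4444>−1
Confirm numerically:
  x=-2.084: |R|=0.87038 <1
  x=-1.669: |R|=0.58450 <1
  x=-1.179: |R|=0.44652 <1
  x=-2.461: |R|=1.26443 >1
  x=-2.407: |R|=1.20014 >1
So |R|<1 on (-2.2222, 0).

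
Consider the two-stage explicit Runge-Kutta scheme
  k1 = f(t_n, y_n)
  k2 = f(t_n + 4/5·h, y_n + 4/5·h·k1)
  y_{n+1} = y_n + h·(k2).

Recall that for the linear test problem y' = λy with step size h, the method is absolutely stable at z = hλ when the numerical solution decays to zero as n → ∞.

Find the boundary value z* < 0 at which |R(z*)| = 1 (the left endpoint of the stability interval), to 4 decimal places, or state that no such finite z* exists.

With y'=λy (z=hλ):
  k1=λy_n ⇒ h·k1=z·y_n;  k2=λ(1+4/5z)y_n ⇒ h·k2=z(1+4/5z)y_n
  y_{n+1}/y_n = 1 + z(1+4/5z) = 1 + z + 4/5z²
  Hence R(z) = 1 + z + 4/5z².

Find x<0 with |R(x)|<1.
x=-1.59: |R|=1.4325
R=1: x+4/5x²=0 ⇒ x=−5/4=-1.2500; min R=1−1/(4·4/5)=0.6875>−1
Confirm numerically:
  x=-1.007: |R|=0.80424 <1
  x=-0.843: |R|=0.72552 <1
  x=-0.542: |R|=0.69301 <1
  x=-1.808: |R|=1.80709 >1
  x=-1.647: |R|=1.52309 >1
  x=-1.447: |R|=1.22805 >1
So |R|<1 on (-1.2500, 0).

z* = -1.2500.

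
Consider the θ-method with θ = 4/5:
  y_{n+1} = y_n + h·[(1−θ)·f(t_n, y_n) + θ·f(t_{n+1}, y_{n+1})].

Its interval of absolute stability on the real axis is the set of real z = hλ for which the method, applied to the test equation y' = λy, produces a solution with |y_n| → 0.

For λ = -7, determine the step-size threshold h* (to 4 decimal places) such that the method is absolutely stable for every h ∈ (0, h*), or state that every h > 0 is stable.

Set f=λy, z=hλ:
  y_{n+1} = y_n + z·[1/5·y_n + 4/5·y_{n+1}] ⇒ (1 − 4/5z)y_{n+1} = (1 + 1/5z)y_n
  Hence R(z) = (1 + 1/5z)/(1 − 4/5z).

Find x<0 with |R(x)|<1.
x=-1.67: |R|=0.2851
x=-2: |R|=0.2308
x=-10: |R|=0.1111
x=-100: |R|=0.2346
θ=4/5≥1/2 ⇒ |1+1/5x|<|1−4/5x| ∀x<0 ⇒ unbounded interval.

unbounded; (−∞, 0). Any h>0 works for λ=-7.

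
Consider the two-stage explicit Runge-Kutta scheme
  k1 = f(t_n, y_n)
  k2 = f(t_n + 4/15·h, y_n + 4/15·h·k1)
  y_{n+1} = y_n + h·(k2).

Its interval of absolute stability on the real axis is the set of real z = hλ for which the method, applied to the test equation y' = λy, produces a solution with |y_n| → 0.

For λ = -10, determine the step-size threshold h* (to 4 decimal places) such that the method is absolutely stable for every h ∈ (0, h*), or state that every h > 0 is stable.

On y'=λy, z=hλ:
  k1=λy_n ⇒ h·k1=z·y_n;  k2=λ(1+4/15z)y_n ⇒ h·k2=z(1+4/15z)y_n
  y_{n+1}/y_n = 1 + z(1+4/15z) = 1 + z + 4/15z²
  R(z) = 1 + z + 4/15z².

Find x<0 with |R(x)|<1.
x=-0.5: |R|=0.5667
R=1: x+4/15x²=0 ⇒ x=−15/4=-3.7500; min R=1−1/(4·4/15)=0.0625>−1
Confirm numerically:
  x=-2.642: |R|=0.21938 <1
  x=-2.458: |R|=0.15314 <1
  x=-2.017: |R|=0.06788 <1
  x=-1.652: |R|=0.07576 <1
  x=-4.019: |R|=1.28830 >1
  x=-3.820: |R|=1.07131 >1
Stable set (-3.7500, 0).

(-3.7500,0); λ=-10 ⇒ h* = (15/4)/10 = 0.3750.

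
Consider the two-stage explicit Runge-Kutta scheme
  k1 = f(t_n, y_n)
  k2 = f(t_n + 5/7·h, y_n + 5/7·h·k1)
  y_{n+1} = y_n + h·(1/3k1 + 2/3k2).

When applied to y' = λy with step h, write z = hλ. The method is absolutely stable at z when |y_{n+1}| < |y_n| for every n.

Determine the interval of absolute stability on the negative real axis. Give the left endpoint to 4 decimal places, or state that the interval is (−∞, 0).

With y'=λy (z=hλ):
  k1=λy_n ⇒ h·k1=z·y_n;  k2=λ(1+5/7z)y_n ⇒ h·k2=z(1+5/7z)y_n
  y_{n+1}/y_n = 1 + 1/3z + 2/3z(1+5/7z) = 1 + z + 10/21z²
  so R(z) = 1 + z + 10/21z².

Need |R(x)|<1, x<0.
x=-1.34: |R|=0.5150
R=1: x+10/21x²=0 ⇒ x=−21/10=-2.1000; min R=1−1/(4·10/21)=0.4750>−1
Confirm numerically:
  x=-1.832: |R|=0.76620 <1
  x=-1.278: |R|=0.49975 <1
  x=-1.252: |R|=0.49443 <1
  x=-1.074: |R|=0.47527 <1
  x=-2.531: |R|=1.51946 >1
  x=-2.329: |R|=1.25397 >1
Stable set (-2.1000, 0).

z∈(-2.1000,0).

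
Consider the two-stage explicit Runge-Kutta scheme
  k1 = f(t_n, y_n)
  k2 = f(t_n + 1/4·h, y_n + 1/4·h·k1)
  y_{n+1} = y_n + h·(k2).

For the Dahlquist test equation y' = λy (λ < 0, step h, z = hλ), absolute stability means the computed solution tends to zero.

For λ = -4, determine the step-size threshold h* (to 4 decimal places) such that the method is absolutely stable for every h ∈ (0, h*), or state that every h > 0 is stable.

(-4.0000,0); λ=-4 ⇒ h* = (4)/4 = 1.0000.

Test eqn y'=λy, z=hλ:
  k1=λy_n ⇒ h·k1=z·y_n;  k2=λ(1+1/4z)y_n ⇒ h·k2=z(1+1/4z)y_n
  y_{n+1}/y_n = 1 + z(1+1/4z) = 1 + z + 1/4z²
  R(z) = 1 + z + 1/4z².

Boundary: |R(x)|=1, x<0.
x=-1.52: |R|=0.0576
R=1: x+1/4x²=0 ⇒ x=−4=-4.0000; min R=1−1/(4·1/4)=0.0000>−1
Confirm numerically:
  x=-3.809: |R|=0.81812 <1
  x=-2.579: |R|=0.08381 <1
  x=-2.352: |R|=0.03098 <1
  x=-1.626: |R|=0.03497 <1
  x=-4.531: |R|=1.60149 >1
  x=-4.493: |R|=1.55376 >1
  x=-4.040: |R|=1.04040 >1
So |R|<1 on (-4.0000, 0).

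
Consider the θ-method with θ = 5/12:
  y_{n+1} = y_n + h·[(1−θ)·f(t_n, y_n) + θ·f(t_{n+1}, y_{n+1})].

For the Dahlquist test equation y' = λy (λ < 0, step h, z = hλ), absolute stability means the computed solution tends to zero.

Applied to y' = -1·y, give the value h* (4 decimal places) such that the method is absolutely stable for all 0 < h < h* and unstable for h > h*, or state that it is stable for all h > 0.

(-12.0000,0); λ=-1 ⇒ h* = (12)/1 = 12.0000.

Test eqn y'=λy, z=hλ:
  y_{n+1} = y_n + z·[7/12·y_n + 5/12·y_{n+1}] ⇒ (1 − 5/12z)y_{n+1} = (1 + 7/12z)y_n
  ⇒ R(z) = (1 + 7/12z)/(1 − 5/12z).

Find x<0 with |R(x)|<1.
x=-0.49: |R|=0.5931
R=−1: 1+7/12x = −1+5/12x ⇒ -1/6x=2 ⇒ x=2/(-1/6)=-12.0000
Confirm numerically:
  x=-10.516: |R|=0.95404 <1
  x=-9.903: |R|=0.93182 <1
  x=-7.086: |R|=0.79279 <1
  x=-5.481: |R|=0.66913 <1
  x=-12.487: |R|=1.01309 >1
  x=-12.441: |R|=1.01189 >1
  x=-12.341: |R|=1.00925 >1
Stable set (-12.0000, 0).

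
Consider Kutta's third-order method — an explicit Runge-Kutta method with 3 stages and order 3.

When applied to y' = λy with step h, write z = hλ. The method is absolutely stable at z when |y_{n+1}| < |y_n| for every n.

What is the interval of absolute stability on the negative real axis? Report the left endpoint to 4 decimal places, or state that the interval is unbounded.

z∈(-2.5127,0).

With y'=λy (z=hλ):
  order 3, 3-stage ⇒ R(z)=1+z+z^2/2+z^3/6
  (e.g. R(-1.37)=0.13989, |R|=0.13989)

Solve |R(x)|<1 on ℝ⁻.
x=-1.37: |R|=0.1399
|R(-1.55)|=0.0306 |R(-1.51)|=0.0562 |R(-1.45)|=0.0931
Bisect:
  x_lo=-3.0306 |R|=2.0774  x_hi=-0.3795 |R|=0.6834
  mid=-1.70504 |R|=0.07759 →hi
  mid=-2.36782 |R|=0.77709 →hi
  mid=-2.69921 |R|=1.33396 →lo
  mid=-2.53351 |R|=1.03447 →lo
  mid=-2.45066 |R|=0.90080 →hi
  mid=-2.49209 |R|=0.96636 →hi
  mid=-2.51280 |R|=1.00009 →lo
  mid=-2.50244 |R|=0.98314 →hi
  ...
  [-2.51280,-2.51264] ⇒ x*=-2.5127
So |R|<1 on (-2.5127, 0).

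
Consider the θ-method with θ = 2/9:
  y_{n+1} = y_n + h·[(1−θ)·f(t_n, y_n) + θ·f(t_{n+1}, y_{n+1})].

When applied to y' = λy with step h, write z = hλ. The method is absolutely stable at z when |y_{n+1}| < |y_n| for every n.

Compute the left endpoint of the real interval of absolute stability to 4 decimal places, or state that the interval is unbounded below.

left endpoint -3.6000.

Test eqn y'=λy, z=hλ:
  y_{n+1} = y_n + z·[7/9·y_n + 2/9·y_{n+1}] ⇒ (1 − 2/9z)y_{n+1} = (1 + 7/9z)y_n
  so R(z) = (1 + 7/9z)/(1 − 2/9z).

Need |R(x)|<1, x<0.
x=-1.72: |R|=0.2444
R=−1: 1+7/9x = −1+2/9x ⇒ -5/9x=2 ⇒ x=2/(-5/9)=-3.6000
Confirm numerically:
  x=-3.373: |R|=0.92792 <1
  x=-2.945: |R|=0.78005 <1
  x=-1.705: |R|=0.23650 <1
  x=-4.152: |R|=1.15950 >1
  x=-4.074: |R|=1.13821 >1
  x=-4.004: |R|=1.11877 >1
Stable set (-3.6000, 0).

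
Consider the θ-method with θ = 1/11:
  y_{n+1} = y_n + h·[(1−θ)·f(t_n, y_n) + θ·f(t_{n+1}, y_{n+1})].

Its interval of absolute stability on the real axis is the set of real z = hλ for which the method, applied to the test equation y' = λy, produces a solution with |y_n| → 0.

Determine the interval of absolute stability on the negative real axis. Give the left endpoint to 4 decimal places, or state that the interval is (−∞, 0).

On y'=λy, z=hλ:
  y_{n+1} = y_n + z·[10/11·y_n + 1/11·y_{n+1}] ⇒ (1 − 1/11z)y_{n+1} = (1 + 10/11z)y_n
  R(z) = (1 + 10/11z)/(1 − 1/11z).

Boundary: |R(x)|=1, x<0.
x=-1.75: |R|=0.5098
R=−1: 1+10/11x = −1+1/11x ⇒ -9/11x=2 ⇒ x=2/(-9/11)=-2.4444
Confirm numerically:
  x=-2.085: |R|=0.75277 <1
  x=-1.979: |R|=0.67725 <1
  x=-1.667: |R|=0.44762 <1
  x=-1.466: |R|=0.29360 <1
  x=-2.844: |R|=1.25975 >1
  x=-2.797: |R|=1.22998 >1
Interval (-2.4444, 0).

z∈(-2.4444,0).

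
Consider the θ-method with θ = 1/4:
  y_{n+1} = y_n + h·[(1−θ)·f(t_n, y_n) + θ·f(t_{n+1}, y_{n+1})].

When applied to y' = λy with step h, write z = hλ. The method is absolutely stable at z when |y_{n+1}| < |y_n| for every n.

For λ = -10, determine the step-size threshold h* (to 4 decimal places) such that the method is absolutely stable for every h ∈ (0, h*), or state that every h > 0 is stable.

Set f=λy, z=hλ:
  y_{n+1} = y_n + z·[3/4·y_n + 1/4·y_{n+1}] ⇒ (1 − 1/4z)y_{n+1} = (1 + 3/4z)y_n
  R(z) = (1 + 3/4z)/(1 − 1/4z).

Find x<0 with |R(x)|<1.
x=-0.7: |R|=0.4043
R=−1: 1+3/4x = −1+1/4x ⇒ -1/2x=2 ⇒ x=2/(-1/2)=-4.0000
Confirm numerically:
  x=-3.728: |R|=0.92961 <1
  x=-3.692: |R|=0.91992 <1
  x=-2.648: |R|=0.59326 <1
  x=-4.563: |R|=1.13150 >1
  x=-4.264: |R|=1.06389 >1
Stable set (-4.0000, 0).

(-4.0000,0); λ=-10 ⇒ h* = (4)/10 = 0.4000.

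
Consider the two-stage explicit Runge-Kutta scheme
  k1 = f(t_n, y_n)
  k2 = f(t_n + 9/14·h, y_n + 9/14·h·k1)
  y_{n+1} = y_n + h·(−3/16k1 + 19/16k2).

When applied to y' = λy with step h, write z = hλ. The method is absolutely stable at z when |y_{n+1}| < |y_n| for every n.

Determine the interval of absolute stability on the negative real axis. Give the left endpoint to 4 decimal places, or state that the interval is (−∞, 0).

(-1.3099, 0).

With y'=λy (z=hλ):
  k1=λy_n ⇒ h·k1=z·y_n;  k2=λ(1+9/14z)y_n ⇒ h·k2=z(1+9/14z)y_n
  y_{n+1}/y_n = 1 − 3/16z + 19/16z(1+9/14z) = 1 + z + 171/224z²
  ⇒ R(z) = 1 + z + 171/224z².

Find x<0 with |R(x)|<1.
x=-1.54: |R|=1.2705
R=1: x+171/224x²=0 ⇒ x=−224/171=-1.3099; min R=1−1/(4·171/224)=0.6725>−1
Confirm numerically:
  x=-1.224: |R|=0.91970 <1
  x=-0.918: |R|=0.72533 <1
  x=-0.722: |R|=0.67594 <1
  x=-1.759: |R|=1.60300 >1
  x=-1.660: |R|=1.44361 >1
  x=-1.359: |R|=1.05090 >1
Interval (-1.3099, 0).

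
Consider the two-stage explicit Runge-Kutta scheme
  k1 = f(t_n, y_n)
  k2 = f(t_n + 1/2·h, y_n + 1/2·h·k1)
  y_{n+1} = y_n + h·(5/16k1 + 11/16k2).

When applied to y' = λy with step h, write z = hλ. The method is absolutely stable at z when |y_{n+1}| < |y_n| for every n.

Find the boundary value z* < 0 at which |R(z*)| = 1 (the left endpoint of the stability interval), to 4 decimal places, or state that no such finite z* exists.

Set f=λy, z=hλ:
  k1=λy_n ⇒ h·k1=z·y_n;  k2=λ(1+1/2z)y_n ⇒ h·k2=z(1+1/2z)y_n
  y_{n+1}/y_n = 1 + 5/16z + 11/16z(1+1/2z) = 1 + z + 11/32z²
  so R(z) = 1 + z + 11/32z².

Solve |R(x)|<1 on ℝ⁻.
x=-1.01: |R|=0.3407
R=1: x+11/32x²=0 ⇒ x=−32/11=-2.9091; min R=1−1/(4·11/32)=0.2727>−1
Confirm numerically:
  x=-2.407: |R|=0.58457 <1
  x=-2.361: |R|=0.55517 <1
  x=-2.293: |R|=0.51439 <1
  x=-3.269: |R|=1.40444 >1
  x=-3.064: |R|=1.16316 >1
  x=-2.984: |R|=1.07684 >1
So |R|<1 on (-2.9091, 0).

z* = -2.9091.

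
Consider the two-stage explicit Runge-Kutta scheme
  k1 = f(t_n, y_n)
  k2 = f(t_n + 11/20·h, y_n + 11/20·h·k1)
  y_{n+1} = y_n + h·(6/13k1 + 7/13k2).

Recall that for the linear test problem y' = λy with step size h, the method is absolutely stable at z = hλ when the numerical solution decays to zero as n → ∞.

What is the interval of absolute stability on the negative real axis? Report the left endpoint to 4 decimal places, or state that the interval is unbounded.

Test eqn y'=λy, z=hλ:
  k1=λy_n ⇒ h·k1=z·y_n;  k2=λ(1+11/20z)y_n ⇒ h·k2=z(1+11/20z)y_n
  y_{n+1}/y_n = 1 + 6/13z + 7/13z(1+11/20z) = 1 + z + 77/260z²
  ⇒ R(z) = 1 + z + 77/260z².

Find x<0 with |R(x)|<1.
x=-0.35: |R|=0.6863
R=1: x+77/260x²=0 ⇒ x=−260/77=-3.3766; min R=1−1/(4·77/260)=0.1558>−1
Confirm numerically:
  x=-2.982: |R|=0.65150 <1
  x=-1.899: |R|=0.16899 <1
  x=-1.820: |R|=0.16098 <1
  x=-1.722: |R|=0.15618 <1
  x=-3.877: |R|=1.57453 >1
  x=-3.869: |R|=1.56417 >1
So |R|<1 on (-3.3766, 0).

(-3.3766, 0).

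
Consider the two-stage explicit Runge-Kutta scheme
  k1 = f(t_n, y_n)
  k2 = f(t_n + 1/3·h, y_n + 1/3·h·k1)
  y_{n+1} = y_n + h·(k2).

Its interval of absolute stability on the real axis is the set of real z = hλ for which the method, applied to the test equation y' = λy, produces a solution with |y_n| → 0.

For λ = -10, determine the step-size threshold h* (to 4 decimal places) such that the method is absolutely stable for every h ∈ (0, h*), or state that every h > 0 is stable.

(-3.0000,0); λ=-10 ⇒ h* = (3)/10 = 0.3000.

On y'=λy, z=hλ:
  k1=λy_n ⇒ h·k1=z·y_n;  k2=λ(1+1/3z)y_n ⇒ h·k2=z(1+1/3z)y_n
  y_{n+1}/y_n = 1 + z(1+1/3z) = 1 + z + 1/3z²
  so R(z) = 1 + z + 1/3z².

Need |R(x)|<1, x<0.
x=-0.56: |R|=0.5445
R=1: x+1/3x²=0 ⇒ x=−3=-3.0000; min R=1−1/(4·1/3)=0.2500>−1
Confirm numerically:
  x=-2.800: |R|=0.81333 <1
  x=-2.584: |R|=0.64169 <1
  x=-1.770: |R|=0.27430 <1
  x=-3.466: |R|=1.53839 >1
  x=-3.199: |R|=1.21220 >1
Stable set (-3.0000, 0).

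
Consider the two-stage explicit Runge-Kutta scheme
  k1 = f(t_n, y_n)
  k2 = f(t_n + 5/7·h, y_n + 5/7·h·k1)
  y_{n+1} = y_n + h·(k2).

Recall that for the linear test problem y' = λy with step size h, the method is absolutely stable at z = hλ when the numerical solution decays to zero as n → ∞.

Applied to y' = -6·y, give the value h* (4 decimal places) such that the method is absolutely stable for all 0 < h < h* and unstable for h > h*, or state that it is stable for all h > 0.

Test eqn y'=λy, z=hλ:
  k1=λy_n ⇒ h·k1=z·y_n;  k2=λ(1+5/7z)y_n ⇒ h·k2=z(1+5/7z)y_n
  y_{n+1}/y_n = 1 + z(1+5/7z) = 1 + z + 5/7z²
  ⇒ R(z) = 1 + z + 5/7z².

Boundary: |R(x)|=1, x<0.
x=-0.42: |R|=0.7060
R=1: x+5/7x²=0 ⇒ x=−7/5=-1.4000; min R=1−1/(4·5/7)=0.6500>−1
Confirm numerically:
  x=-0.996: |R|=0.71258 <1
  x=-0.921: |R|=0.68489 <1
  x=-0.819: |R|=0.66012 <1
  x=-1.878: |R|=1.64120 >1
  x=-1.478: |R|=1.08235 >1
Stable set (-1.4000, 0).

(-1.4000,0); λ=-6 ⇒ h* = (7/5)/6 = 0.2333.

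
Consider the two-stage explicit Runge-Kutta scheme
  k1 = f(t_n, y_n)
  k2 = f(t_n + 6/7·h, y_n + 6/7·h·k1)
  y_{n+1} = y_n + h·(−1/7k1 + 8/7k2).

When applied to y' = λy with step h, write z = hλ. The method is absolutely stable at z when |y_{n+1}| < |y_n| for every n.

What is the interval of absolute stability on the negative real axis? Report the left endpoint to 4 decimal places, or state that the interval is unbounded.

Set f=λy, z=hλ:
  k1=λy_n ⇒ h·k1=z·y_n;  k2=λ(1+6/7z)y_n ⇒ h·k2=z(1+6/7z)y_n
  y_{n+1}/y_n = 1 − 1/7z + 8/7z(1+6/7z) = 1 + z + 48/49z²
  ⇒ R(z) = 1 + z + 48/49z².

Solve |R(x)|<1 on ℝ⁻.
x=-1.44: |R|=1.5913
R=1: x+48/49x²=0 ⇒ x=−49/48=-1.0208; min R=1−1/(4·48/49)=0.7448>−1
Confirm numerically:
  x=-0.974: |R|=0.95532 <1
  x=-0.550: |R|=0.74633 <1
  x=-0.431: |R|=0.75097 <1
  x=-1.555: |R|=1.81368 >1
  x=-1.458: |R|=1.62438 >1
Stable set (-1.0208, 0).

(-1.0208, 0).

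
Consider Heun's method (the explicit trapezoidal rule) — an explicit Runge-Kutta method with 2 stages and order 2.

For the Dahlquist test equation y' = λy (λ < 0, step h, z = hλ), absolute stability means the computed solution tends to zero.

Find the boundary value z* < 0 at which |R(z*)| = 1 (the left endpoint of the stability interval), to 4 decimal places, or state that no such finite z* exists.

Set f=λy, z=hλ:
  order 2, 2-stage ⇒ R(z)=1+z+z^2/2
  (e.g. R(-1.15)=0.51125, |R|=0.51125)

Find x<0 with |R(x)|<1.
x=-1.15: |R|=0.5112
|R(-1.77)|=0.7964 |R(-1.56)|=0.6568 |R(-1.12)|=0.5072
Bisect:
  x_lo=-2.5486 |R|=1.6990  x_hi=-0.3028 |R|=0.7431
  mid=-1.42566 |R|=0.59059 →hi
  mid=-1.98711 |R|=0.98720 →hi
  mid=-2.26784 |R|=1.30371 →lo
  mid=-2.12748 |R|=1.13560 →lo
  mid=-2.05729 |R|=1.05894 →lo
  mid=-2.02220 |R|=1.02245 →lo
  mid=-2.00466 |R|=1.00467 →lo
  ...
  [-2.00013,-2.00000] ⇒ x*=-2.0000
So |R|<1 on (-2.0000, 0).

left endpoint -2.0000.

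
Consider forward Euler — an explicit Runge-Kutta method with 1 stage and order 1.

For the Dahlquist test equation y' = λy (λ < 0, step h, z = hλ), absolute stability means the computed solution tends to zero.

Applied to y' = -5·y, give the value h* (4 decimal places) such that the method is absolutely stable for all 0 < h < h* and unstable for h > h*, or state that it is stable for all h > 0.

Test eqn y'=λy, z=hλ:
  order 1, 1-stage ⇒ R(z)=1+z
  (e.g. R(-0.47)=0.53000, |R|=0.53000)

Boundary: |R(x)|=1, x<0.
x=-0.47: |R|=0.5300
|R(-2.25)|=1.2500 |R(-1.37)|=0.3700 |R(-1.33)|=0.3300
Bisect:
  x_lo=-2.5936 |R|=1.5936  x_hi=-0.3151 |R|=0.6849
  mid=-1.45438 |R|=0.45438 →hi
  mid=-2.02399 |R|=1.02399 →lo
  mid=-1.73919 |R|=0.73919 →hi
  mid=-1.88159 |R|=0.88159 →hi
  mid=-1.95279 |R|=0.95279 →hi
  mid=-1.98839 |R|=0.98839 →hi
  mid=-2.00619 |R|=1.00619 →lo
  mid=-1.99729 |R|=0.99729 →hi
  mid=-2.00174 |R|=1.00174 →lo
  mid=-1.99952 |R|=0.99952 →hi
  ...
  [-2.00007,-1.99994] ⇒ x*=-2.0000
So |R|<1 on (-2.0000, 0).

(-2.0000,0); λ=-5 ⇒ h* = 0.4000.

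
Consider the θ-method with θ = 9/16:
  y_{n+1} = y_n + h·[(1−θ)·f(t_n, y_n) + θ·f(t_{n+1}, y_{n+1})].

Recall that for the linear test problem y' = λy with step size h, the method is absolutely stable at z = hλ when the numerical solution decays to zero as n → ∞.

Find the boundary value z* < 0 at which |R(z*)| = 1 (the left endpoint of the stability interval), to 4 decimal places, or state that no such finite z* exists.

interval (−∞, 0).

With y'=λy (z=hλ):
  y_{n+1} = y_n + z·[7/16·y_n + 9/16·y_{n+1}] ⇒ (1 − 9/16z)y_{n+1} = (1 + 7/16z)y_n
  Hence R(z) = (1 + 7/16z)/(1 − 9/16z).

Boundary: |R(x)|=1, x<0.
x=-1.16: |R|=0.2980
x=-2: |R|=0.0588
x=-10: |R|=0.5094
x=-100: |R|=0.7467
θ=9/16≥1/2 ⇒ |1+7/16x|<|1−9/16x| ∀x<0 ⇒ unbounded interval.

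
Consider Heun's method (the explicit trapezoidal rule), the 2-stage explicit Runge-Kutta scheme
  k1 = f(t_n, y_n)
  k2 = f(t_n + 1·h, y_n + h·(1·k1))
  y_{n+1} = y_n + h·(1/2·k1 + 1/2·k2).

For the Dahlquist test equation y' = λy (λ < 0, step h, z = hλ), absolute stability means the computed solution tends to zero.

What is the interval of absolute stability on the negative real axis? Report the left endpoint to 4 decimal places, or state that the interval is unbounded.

(-2.0000, 0).

On y'=λy, z=hλ:
  order 2, 2-stage ⇒ R(z)=1+z+z^2/2
  (e.g. R(-1.67)=0.72445, |R|=0.72445)

Boundary: |R(x)|=1, x<0.
x=-1.67: |R|=0.7244
|R(-1.68)|=0.7312 |R(-1.44)|=0.5968 |R(-1.13)|=0.5085
Bisect:
  x_lo=-2.3230 |R|=1.3752  x_hi=-0.2512 |R|=0.7803
  mid=-1.28712 |R|=0.54122 →hi
  mid=-1.80508 |R|=0.82407 →hi
  mid=-2.06405 |R|=1.06610 →lo
  mid=-1.93456 |R|=0.93670 →hi
  mid=-1.99931 |R|=0.99931 →hi
  mid=-2.03168 |R|=1.03218 →lo
  mid=-2.01549 |R|=1.01561 →lo
  mid=-2.00740 |R|=1.00743 →lo
  mid=-2.00335 |R|=1.00336 →lo
  ...
  [-2.00007,-1.99994] ⇒ x*=-2.0000
Interval (-2.0000, 0).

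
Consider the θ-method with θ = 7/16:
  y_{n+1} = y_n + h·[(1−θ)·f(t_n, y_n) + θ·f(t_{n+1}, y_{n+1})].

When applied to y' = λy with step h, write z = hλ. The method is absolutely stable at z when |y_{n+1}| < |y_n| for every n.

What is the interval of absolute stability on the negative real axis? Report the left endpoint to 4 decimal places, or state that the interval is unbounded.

With y'=λy (z=hλ):
  y_{n+1} = y_n + z·[9/16·y_n + 7/16·y_{n+1}] ⇒ (1 − 7/16z)y_{n+1} = (1 + 9/16z)y_n
  Hence R(z) = (1 + 9/16z)/(1 − 7/16z).

Boundary: |R(x)|=1, x<0.
x=-0.3: |R|=0.7348
R=−1: 1+9/16x = −1+7/16x ⇒ -1/8x=2 ⇒ x=2/(-1/8)=-16.0000
Confirm numerically:
  x=-13.826: |R|=0.96145 <1
  x=-11.562: |R|=0.90843 <1
  x=-8.736: |R|=0.81170 <1
  x=-16.456: |R|=1.00695 >1
  x=-16.398: |R|=1.00609 >1
So |R|<1 on (-16.0000, 0).

(-16.0000, 0).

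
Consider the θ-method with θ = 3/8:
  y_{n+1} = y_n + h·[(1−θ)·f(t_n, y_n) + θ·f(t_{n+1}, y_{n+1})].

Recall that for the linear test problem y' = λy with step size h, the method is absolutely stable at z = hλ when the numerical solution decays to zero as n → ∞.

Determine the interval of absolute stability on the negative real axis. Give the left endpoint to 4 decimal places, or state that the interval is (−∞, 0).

z∈(-8.0000,0).

Set f=λy, z=hλ:
  y_{n+1} = y_n + z·[5/8·y_n + 3/8·y_{n+1}] ⇒ (1 − 3/8z)y_{n+1} = (1 + 5/8z)y_n
  so R(z) = (1 + 5/8z)/(1 − 3/8z).

Boundary: |R(x)|=1, x<0.
x=-1.33: |R|=0.1126
R=−1: 1+5/8x = −1+3/8x ⇒ -1/4x=2 ⇒ x=2/(-1/4)=-8.0000
Confirm numerically:
  x=-6.637: |R|=0.90233 <1
  x=-6.487: |R|=0.88981 <1
  x=-4.873: |R|=0.72351 <1
  x=-8.387: |R|=1.02334 >1
  x=-8.155: |R|=1.00955 >1
Stable set (-8.0000, 0).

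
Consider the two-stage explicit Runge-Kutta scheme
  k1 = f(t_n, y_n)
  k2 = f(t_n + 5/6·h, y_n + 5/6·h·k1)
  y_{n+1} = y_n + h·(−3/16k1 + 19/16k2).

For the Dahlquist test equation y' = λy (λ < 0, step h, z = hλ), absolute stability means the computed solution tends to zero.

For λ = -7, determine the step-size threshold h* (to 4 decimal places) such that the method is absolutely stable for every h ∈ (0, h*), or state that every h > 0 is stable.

With y'=λy (z=hλ):
  k1=λy_n ⇒ h·k1=z·y_n;  k2=λ(1+5/6z)y_n ⇒ h·k2=z(1+5/6z)y_n
  y_{n+1}/y_n = 1 − 3/16z + 19/16z(1+5/6z) = 1 + z + 95/96z²
  R(z) = 1 + z + 95/96z².

Find x<0 with |R(x)|<1.
x=-1.75: |R|=2.2806
R=1: x+95/96x²=0 ⇒ x=−96/95=-1.0105; min R=1−1/(4·95/96)=0.7474>−1
Confirm numerically:
  x=-0.885: |R|=0.89007 <1
  x=-0.766: |R|=0.81464 <1
  x=-0.689: |R|=0.78078 <1
  x=-1.547: |R|=1.82128 >1
  x=-1.458: |R|=1.64562 >1
Interval (-1.0105, 0).

(-1.0105,0); λ=-7 ⇒ h* = (96/95)/7 = 0.1444.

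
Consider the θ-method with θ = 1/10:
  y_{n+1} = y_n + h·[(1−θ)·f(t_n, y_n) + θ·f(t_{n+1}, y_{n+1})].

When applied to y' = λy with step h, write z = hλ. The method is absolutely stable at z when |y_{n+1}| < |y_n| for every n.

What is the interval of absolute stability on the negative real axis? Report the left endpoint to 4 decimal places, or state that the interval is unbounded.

(-2.5000, 0).

With y'=λy (z=hλ):
  y_{n+1} = y_n + z·[9/10·y_n + 1/10·y_{n+1}] ⇒ (1 − 1/10z)y_{n+1} = (1 + 9/10z)y_n
  so R(z) = (1 + 9/10z)/(1 − 1/10z).

Need |R(x)|<1, x<0.
x=-0.53: |R|=0.4967
R=−1: 1+9/10x = −1+1/10x ⇒ -4/5x=2 ⇒ x=2/(-4/5)=-2.5000
Confirm numerically:
  x=-2.302: |R|=0.87124 <1
  x=-1.853: |R|=0.56332 <1
  x=-1.685: |R|=0.44202 <1
  x=-2.803: |R|=1.18933 >1
  x=-2.751: |R|=1.15748 >1
Interval (-2.5000, 0).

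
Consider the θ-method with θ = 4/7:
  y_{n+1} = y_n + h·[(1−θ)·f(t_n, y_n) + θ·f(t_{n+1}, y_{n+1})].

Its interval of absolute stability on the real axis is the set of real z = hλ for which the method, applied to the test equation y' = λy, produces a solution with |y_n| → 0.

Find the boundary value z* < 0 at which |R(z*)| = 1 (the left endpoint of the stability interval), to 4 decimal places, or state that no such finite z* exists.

(−∞, 0) — no finite endpoint.

Set f=λy, z=hλ:
  y_{n+1} = y_n + z·[3/7·y_n + 4/7·y_{n+1}] ⇒ (1 − 4/7z)y_{n+1} = (1 + 3/7z)y_n
  R(z) = (1 + 3/7z)/(1 − 4/7z).

Solve |R(x)|<1 on ℝ⁻.
x=-0.77: |R|=0.4653
x=-2: |R|=0.0667
x=-10: |R|=0.4894
x=-100: |R|=0.7199
θ=4/7≥1/2 ⇒ |1+3/7x|<|1−4/7x| ∀x<0 ⇒ interval (−∞,0).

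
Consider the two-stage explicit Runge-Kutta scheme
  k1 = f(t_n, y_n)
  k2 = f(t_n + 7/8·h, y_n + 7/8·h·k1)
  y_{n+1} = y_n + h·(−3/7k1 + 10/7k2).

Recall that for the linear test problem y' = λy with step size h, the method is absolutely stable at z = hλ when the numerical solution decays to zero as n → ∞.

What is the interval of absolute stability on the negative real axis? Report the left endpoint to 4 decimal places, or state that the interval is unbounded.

With y'=λy (z=hλ):
  k1=λy_n ⇒ h·k1=z·y_n;  k2=λ(1+7/8z)y_n ⇒ h·k2=z(1+7/8z)y_n
  y_{n+1}/y_n = 1 − 3/7z + 10/7z(1+7/8z) = 1 + z + 5/4z²
  R(z) = 1 + z + 5/4z².

Solve |R(x)|<1 on ℝ⁻.
x=-1.06: |R|=1.3445
R=1: x+5/4x²=0 ⇒ x=−4/5=-0.8000; min R=1−1/(4·5/4)=0.8000>−1
Confirm numerically:
  x=-0.709: |R|=0.91935 <1
  x=-0.418: |R|=0.80041 <1
  x=-0.389: |R|=0.80015 <1
  x=-1.273: |R|=1.75266 >1
  x=-1.246: |R|=1.69465 >1
  x=-0.893: |R|=1.10381 >1
Interval (-0.8000, 0).

z∈(-0.8000,0).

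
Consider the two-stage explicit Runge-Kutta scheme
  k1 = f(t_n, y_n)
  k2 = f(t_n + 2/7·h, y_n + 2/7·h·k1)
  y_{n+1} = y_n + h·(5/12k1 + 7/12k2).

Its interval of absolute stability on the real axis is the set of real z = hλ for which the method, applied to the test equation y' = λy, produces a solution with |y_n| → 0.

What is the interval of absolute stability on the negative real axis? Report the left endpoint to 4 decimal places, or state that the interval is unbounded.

Set f=λy, z=hλ:
  k1=λy_n ⇒ h·k1=z·y_n;  k2=λ(1+2/7z)y_n ⇒ h·k2=z(1+2/7z)y_n
  y_{n+1}/y_n = 1 + 5/12z + 7/12z(1+2/7z) = 1 + z + 1/6z²
  R(z) = 1 + z + 1/6z².

Need |R(x)|<1, x<0.
x=-1.72: |R|=0.2269
R=1: x+1/6x²=0 ⇒ x=−6=-6.0000; min R=1−1/(4·1/6)=-0.5000>−1
Confirm numerically:
  x=-5.514: |R|=0.55337 <1
  x=-4.352: |R|=0.19535 <1
  x=-4.304: |R|=0.21660 <1
  x=-6.436: |R|=1.46768 >1
  x=-6.325: |R|=1.34260 >1
  x=-6.235: |R|=1.24420 >1
Stable set (-6.0000, 0).

z∈(-6.0000,0).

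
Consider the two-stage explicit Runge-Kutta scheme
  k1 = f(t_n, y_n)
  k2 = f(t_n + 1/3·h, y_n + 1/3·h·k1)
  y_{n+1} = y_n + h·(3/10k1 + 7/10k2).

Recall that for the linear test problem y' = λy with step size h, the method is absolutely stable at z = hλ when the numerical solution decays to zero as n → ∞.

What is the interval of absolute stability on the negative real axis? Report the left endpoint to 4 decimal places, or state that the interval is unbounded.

Test eqn y'=λy, z=hλ:
  k1=λy_n ⇒ h·k1=z·y_n;  k2=λ(1+1/3z)y_n ⇒ h·k2=z(1+1/3z)y_n
  y_{n+1}/y_n = 1 + 3/10z + 7/10z(1+1/3z) = 1 + z + 7/30z²
  so R(z) = 1 + z + 7/30z².

Solve |R(x)|<1 on ℝ⁻.
x=-0.37: |R|=0.6619
R=1: x+7/30x²=0 ⇒ x=−30/7=-4.2857; min R=1−1/(4·7/30)=-0.0714>−1
Confirm numerically:
  x=-3.573: |R|=0.40581 <1
  x=-2.591: |R|=0.02457 <1
  x=-2.524: |R|=0.03753 <1
  x=-4.537: |R|=1.26602 >1
  x=-4.358: |R|=1.07350 >1
Interval (-4.2857, 0).

z∈(-4.2857,0).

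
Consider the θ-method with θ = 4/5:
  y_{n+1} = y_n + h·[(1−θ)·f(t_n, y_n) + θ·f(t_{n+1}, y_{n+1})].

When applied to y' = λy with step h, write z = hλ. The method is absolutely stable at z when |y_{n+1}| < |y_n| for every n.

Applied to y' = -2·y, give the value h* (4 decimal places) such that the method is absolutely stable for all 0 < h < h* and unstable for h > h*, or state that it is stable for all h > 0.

On y'=λy, z=hλ:
  y_{n+1} = y_n + z·[1/5·y_n + 4/5·y_{n+1}] ⇒ (1 − 4/5z)y_{n+1} = (1 + 1/5z)y_n
  so R(z) = (1 + 1/5z)/(1 − 4/5z).

Boundary: |R(x)|=1, x<0.
x=-0.49: |R|=0.6480
x=-2: |R|=0.2308
x=-10: |R|=0.1111
x=-100: |R|=0.2346
θ=4/5≥1/2 ⇒ |1+1/5x|<|1−4/5x| ∀x<0 ⇒ interval (−∞,0).

interval (−∞, 0). Any h>0 works for λ=-2.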